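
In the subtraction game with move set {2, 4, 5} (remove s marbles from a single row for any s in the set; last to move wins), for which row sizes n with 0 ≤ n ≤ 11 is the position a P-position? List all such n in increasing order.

0, 1, 7, 8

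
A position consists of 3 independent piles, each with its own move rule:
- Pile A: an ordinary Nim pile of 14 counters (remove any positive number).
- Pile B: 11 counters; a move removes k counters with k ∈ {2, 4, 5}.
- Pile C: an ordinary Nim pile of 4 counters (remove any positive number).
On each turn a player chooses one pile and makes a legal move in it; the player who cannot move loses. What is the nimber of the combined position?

Pile A is a plain Nim pile of size 14, so its Grundy value is 14.
For pile B, compute g(0), g(1), … with moves {2, 4, 5}:
g(0) = mex{} = 0
g(1) = mex{} = 0
g(2) = mex{0} = 1
g(3) = mex{0} = 1
g(4) = mex{0,1} = 2
g(5) = mex{0,1} = 2
g(6) = mex{0,1,2} = 3
g(7) = mex{1,2} = 0
g(8) = mex{1,2,3} = 0
g(9) = mex{0,2} = 1
g(10) = mex{0,2,3} = 1
g(11) = mex{0,1,3} = 2
So g(11) = 2.
Pile C is a plain Nim pile of size 4, so its Grundy value is 4.
By the Sprague-Grundy theorem, the Grundy value of a sum of independent games is the XOR of the component values.
Combined value = 14 XOR 2 XOR 4 = 8.

8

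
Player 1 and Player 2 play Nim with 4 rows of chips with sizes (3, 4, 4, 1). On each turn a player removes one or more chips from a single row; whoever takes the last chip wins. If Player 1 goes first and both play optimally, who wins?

Player 1 wins

Compute the nim-sum pairwise:
3 XOR 4 = 7
7 XOR 4 = 3
3 XOR 1 = 2
The nim-sum is 2 ≠ 0, so this is an N-position: the player to move can win; Player 1 has a winning move.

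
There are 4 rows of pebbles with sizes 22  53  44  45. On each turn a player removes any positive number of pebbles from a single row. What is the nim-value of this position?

34

In binary:
  010110  (22)
  110101  (53)
  101100  (44)
  101101  (45)
  ------
  100010  (34)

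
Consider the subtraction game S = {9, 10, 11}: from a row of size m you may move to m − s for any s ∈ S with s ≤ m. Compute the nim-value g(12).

Compute g(0), g(1), … for moves {9, 10, 11}:
g(0) = mex{} = 0
g(1) = mex{} = 0
g(2) = mex{} = 0
g(3) = mex{} = 0
g(4) = mex{} = 0
g(5) = mex{} = 0
g(6) = mex{} = 0
g(7) = mex{} = 0
g(8) = mex{} = 0
g(9) = mex{0} = 1
g(10) = mex{0} = 1
g(11) = mex{0} = 1
g(12) = mex{0} = 1
So g(12) = 1.

1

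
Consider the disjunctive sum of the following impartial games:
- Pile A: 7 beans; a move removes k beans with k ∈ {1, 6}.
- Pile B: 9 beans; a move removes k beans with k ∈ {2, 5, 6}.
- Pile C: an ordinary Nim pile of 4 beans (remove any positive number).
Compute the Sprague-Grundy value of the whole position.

Build the Grundy sequence for pile A with g(k) = mex{g(k−s) : s ∈ {1, 6}, s ≤ k}:
g(0) = mex{} = 0
g(1) = mex{0} = 1
g(2) = mex{1} = 0
g(3) = mex{0} = 1
g(4) = mex{1} = 0
g(5) = mex{0} = 1
g(6) = mex{0,1} = 2
g(7) = mex{1,2} = 0
So g(7) = 0.
Grundy values for pile B (subtraction set {2, 5, 6}):
g(0) = mex{} = 0
g(1) = mex{} = 0
g(2) = mex{0} = 1
g(3) = mex{0} = 1
g(4) = mex{1} = 0
g(5) = mex{0,1} = 2
g(6) = mex{0} = 1
g(7) = mex{0,1,2} = 3
g(8) = mex{1} = 0
g(9) = mex{0,1,3} = 2
So g(9) = 2.
Pile C is a plain Nim pile of size 4, so its Grundy value is 4.
The value of a disjunctive sum is the nim-sum of the parts.
Combined value = 0 ⊕ 2 ⊕ 4 = 6.

6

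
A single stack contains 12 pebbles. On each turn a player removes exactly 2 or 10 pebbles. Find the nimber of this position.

Compute g(0), g(1), … for moves {2, 10}:
g(0) = mex{} = 0
g(1) = mex{} = 0
g(2) = mex{0} = 1
g(3) = mex{0} = 1
g(4) = mex{1} = 0
g(5) = mex{1} = 0
g(6) = mex{0} = 1
g(7) = mex{0} = 1
g(8) = mex{1} = 0
g(9) = mex{1} = 0
g(10) = mex{0} = 1
g(11) = mex{0} = 1
g(12) = mex{1} = 0
So g(12) = 0.

0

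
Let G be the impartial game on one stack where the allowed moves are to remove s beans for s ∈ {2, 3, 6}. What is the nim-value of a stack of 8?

2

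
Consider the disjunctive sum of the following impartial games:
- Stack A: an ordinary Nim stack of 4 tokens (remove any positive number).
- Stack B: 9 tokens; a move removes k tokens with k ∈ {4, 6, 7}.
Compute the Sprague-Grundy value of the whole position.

Stack A is a plain Nim stack of size 4, so its Grundy value is 4.
Build the Grundy sequence for stack B with g(k) = mex{g(k−s) : s ∈ {4, 6, 7}, s ≤ k}:
g(0) = mex{} = 0
g(1) = mex{} = 0
g(2) = mex{} = 0
g(3) = mex{} = 0
g(4) = mex{0} = 1
g(5) = mex{0} = 1
g(6) = mex{0} = 1
g(7) = mex{0} = 1
g(8) = mex{0,1} = 2
g(9) = mex{0,1} = 2
So g(9) = 2.
By the Sprague-Grundy theorem, the Grundy value of a sum of independent games is the XOR of the component values.
Combined value = 4 XOR 2 = 6.

6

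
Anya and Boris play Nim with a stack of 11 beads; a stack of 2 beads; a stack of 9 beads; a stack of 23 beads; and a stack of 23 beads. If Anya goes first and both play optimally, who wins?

Write each in binary and XOR column by column:
  01011  (11)
  00010  (2)
  01001  (9)
  10111  (23)
  10111  (23)
  -----
  00000  (0)
The nim-sum is 0, so this is a P-position: the player to move is in a losing position under optimal play; Anya is about to move from it and so loses — Boris wins.

Boris wins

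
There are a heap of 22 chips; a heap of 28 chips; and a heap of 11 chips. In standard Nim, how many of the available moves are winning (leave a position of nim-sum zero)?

1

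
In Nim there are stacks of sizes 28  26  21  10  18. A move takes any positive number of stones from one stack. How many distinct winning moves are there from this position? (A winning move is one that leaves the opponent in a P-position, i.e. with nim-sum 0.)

3

Write each in binary and XOR column by column:
  11100  (28)
  11010  (26)
  10101  (21)
  01010  (10)
  10010  (18)
  -----
  01011  (11)
The overall nim-sum is X = 11. A stack of size p has a winning move iff p XOR X < p (reduce it to p XOR X).
  28: 28 XOR 11 = 23 < 28 — winning move (to 23).
  26: 26 XOR 11 = 17 < 26 — winning move (to 17).
  21: 21 XOR 11 = 30 ≥ 21 — no move.
  10: 10 XOR 11 = 1 < 10 — winning move (to 1).
  18: 18 XOR 11 = 25 ≥ 18 — no move.
That gives 3 winning moves.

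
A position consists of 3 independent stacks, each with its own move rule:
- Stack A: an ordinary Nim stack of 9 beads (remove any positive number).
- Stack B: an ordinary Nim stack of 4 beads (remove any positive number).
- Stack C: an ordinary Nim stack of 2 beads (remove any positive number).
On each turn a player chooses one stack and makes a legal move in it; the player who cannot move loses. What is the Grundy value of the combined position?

Stack A is a plain Nim stack of size 9, so its Grundy value is 9.
Stack B is a plain Nim stack of size 4, so its Grundy value is 4.
Stack C is a plain Nim stack of size 2, so its Grundy value is 2.
The value of a disjunctive sum is the nim-sum of the parts.
Combined value = 9 ⊕ 4 ⊕ 2 = 15.

15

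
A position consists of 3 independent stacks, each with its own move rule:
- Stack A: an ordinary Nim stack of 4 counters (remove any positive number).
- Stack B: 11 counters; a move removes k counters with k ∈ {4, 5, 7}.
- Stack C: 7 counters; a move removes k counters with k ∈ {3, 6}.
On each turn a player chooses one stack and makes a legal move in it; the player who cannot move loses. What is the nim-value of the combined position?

6

Stack A is a plain Nim stack of size 4, so its Grundy value is 4.
Grundy values for stack B (subtraction set {4, 5, 7}):
g(0) = mex{} = 0
g(1) = mex{} = 0
g(2) = mex{} = 0
g(3) = mex{} = 0
g(4) = mex{0} = 1
g(5) = mex{0} = 1
g(6) = mex{0} = 1
g(7) = mex{0} = 1
g(8) = mex{0,1} = 2
g(9) = mex{0,1} = 2
g(10) = mex{0,1} = 2
g(11) = mex{1} = 0
So g(11) = 0.
Grundy values for stack C (subtraction set {3, 6}):
g(0) = mex{} = 0
g(1) = mex{} = 0
g(2) = mex{} = 0
g(3) = mex{0} = 1
g(4) = mex{0} = 1
g(5) = mex{0} = 1
g(6) = mex{0,1} = 2
g(7) = mex{0,1} = 2
So g(7) = 2.
The value of a disjunctive sum is the nim-sum of the parts.
Combined value = 4 ⊕ 0 ⊕ 2 = 6.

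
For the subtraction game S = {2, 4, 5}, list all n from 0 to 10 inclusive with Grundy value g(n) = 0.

0, 1, 7, 8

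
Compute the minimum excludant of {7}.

0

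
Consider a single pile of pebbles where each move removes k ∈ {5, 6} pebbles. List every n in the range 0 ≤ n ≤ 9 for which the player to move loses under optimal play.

0, 1, 2, 3, 4

Grundy values for subtraction set {5, 6}:
g(0) = mex{} = 0
g(1) = mex{} = 0
g(2) = mex{} = 0
g(3) = mex{} = 0
g(4) = mex{} = 0
g(5) = mex{0} = 1
g(6) = mex{0} = 1
g(7) = mex{0} = 1
g(8) = mex{0} = 1
g(9) = mex{0} = 1
The P-positions (g = 0) in 0..9 are 0, 1, 2, 3, 4.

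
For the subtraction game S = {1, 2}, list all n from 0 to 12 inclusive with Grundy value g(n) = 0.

0, 3, 6, 9, 12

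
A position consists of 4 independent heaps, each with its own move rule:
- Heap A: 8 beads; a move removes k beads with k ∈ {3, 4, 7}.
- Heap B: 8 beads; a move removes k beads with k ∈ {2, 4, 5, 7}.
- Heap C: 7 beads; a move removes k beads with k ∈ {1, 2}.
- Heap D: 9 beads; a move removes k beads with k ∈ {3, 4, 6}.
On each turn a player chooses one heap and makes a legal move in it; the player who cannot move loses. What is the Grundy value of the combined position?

7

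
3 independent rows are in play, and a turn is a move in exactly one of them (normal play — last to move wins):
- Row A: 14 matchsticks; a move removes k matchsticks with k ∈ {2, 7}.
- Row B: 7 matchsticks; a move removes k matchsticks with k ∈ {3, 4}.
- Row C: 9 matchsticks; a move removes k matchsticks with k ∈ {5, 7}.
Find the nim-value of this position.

1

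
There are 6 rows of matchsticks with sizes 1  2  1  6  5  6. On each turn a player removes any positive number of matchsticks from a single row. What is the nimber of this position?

Nim-sum: 1 XOR 2 XOR 1 XOR 6 XOR 5 XOR 6 = 7.

7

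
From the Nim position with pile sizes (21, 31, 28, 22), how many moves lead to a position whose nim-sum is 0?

0

Nim-sum: 21 ^ 31 ^ 28 ^ 22 = 0.
The nim-sum is already 0, so every move leaves a nonzero nim-sum — there are no winning moves.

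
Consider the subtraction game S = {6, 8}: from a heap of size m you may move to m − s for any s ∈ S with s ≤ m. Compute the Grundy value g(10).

1

Build the Grundy sequence with g(k) = mex{g(k−s) : s ∈ {6, 8}, s ≤ k}:
k:     0  1  2  3  4  5  6  7  8  9 10
g(k):  0  0  0  0  0  0  1  1  1  1  1
So g(10) = 1.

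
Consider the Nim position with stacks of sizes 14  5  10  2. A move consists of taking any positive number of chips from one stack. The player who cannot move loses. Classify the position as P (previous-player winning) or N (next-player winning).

N-position

Nim-sum: 14 ⊕ 5 ⊕ 10 ⊕ 2 = 3.
The nim-sum is 3 ≠ 0, so this is an N-position: the player to move can win.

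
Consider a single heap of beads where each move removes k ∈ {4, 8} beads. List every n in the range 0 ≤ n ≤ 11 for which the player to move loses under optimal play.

0, 1, 2, 3

Grundy values for subtraction set {4, 8}:
k:     0  1  2  3  4  5  6  7  8  9 10 11
g(k):  0  0  0  0  1  1  1  1  2  2  2  2
The P-positions (g = 0) in 0..11 are 0, 1, 2, 3.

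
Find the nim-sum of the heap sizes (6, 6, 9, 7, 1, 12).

In binary:
  0110  (6)
  0110  (6)
  1001  (9)
  0111  (7)
  0001  (1)
  1100  (12)
  ----
  0011  (3)

3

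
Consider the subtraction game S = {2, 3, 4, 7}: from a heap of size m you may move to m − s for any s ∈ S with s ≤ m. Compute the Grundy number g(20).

4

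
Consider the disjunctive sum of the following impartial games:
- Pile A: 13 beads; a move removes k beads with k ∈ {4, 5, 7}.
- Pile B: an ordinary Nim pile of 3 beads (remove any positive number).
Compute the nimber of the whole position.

Grundy values for pile A (subtraction set {4, 5, 7}):
g(0) = mex{} = 0
g(1) = mex{} = 0
g(2) = mex{} = 0
g(3) = mex{} = 0
g(4) = mex{0} = 1
g(5) = mex{0} = 1
g(6) = mex{0} = 1
g(7) = mex{0} = 1
g(8) = mex{0,1} = 2
g(9) = mex{0,1} = 2
g(10) = mex{0,1} = 2
g(11) = mex{1} = 0
g(12) = mex{1,2} = 0
g(13) = mex{1,2} = 0
So g(13) = 0.
Pile B is a plain Nim pile of size 3, so its Grundy value is 3.
The value of a disjunctive sum is the nim-sum of the parts.
Combined value = 0 ⊕ 3 = 3.

3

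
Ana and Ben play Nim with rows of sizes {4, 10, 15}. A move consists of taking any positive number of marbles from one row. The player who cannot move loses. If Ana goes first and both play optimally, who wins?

Ana wins

Compute the nim-sum pairwise:
4 ^ 10 = 14
14 ^ 15 = 1
The nim-sum is 1 ≠ 0, so this is an N-position: the player to move can win; Ana has a winning move.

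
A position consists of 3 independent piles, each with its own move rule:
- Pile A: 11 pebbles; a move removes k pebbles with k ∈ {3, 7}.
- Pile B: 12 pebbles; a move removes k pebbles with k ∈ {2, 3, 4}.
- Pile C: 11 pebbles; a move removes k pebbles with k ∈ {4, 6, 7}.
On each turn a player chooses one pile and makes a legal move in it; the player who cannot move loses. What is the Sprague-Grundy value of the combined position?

0

Build the Grundy sequence for pile A with g(k) = mex{g(k−s) : s ∈ {3, 7}, s ≤ k}:
g(0) = mex{} = 0
g(1) = mex{} = 0
g(2) = mex{} = 0
g(3) = mex{0} = 1
g(4) = mex{0} = 1
g(5) = mex{0} = 1
g(6) = mex{1} = 0
g(7) = mex{0,1} = 2
g(8) = mex{0,1} = 2
g(9) = mex{0} = 1
g(10) = mex{1,2} = 0
g(11) = mex{1,2} = 0
So g(11) = 0.
Build the Grundy sequence for pile B with g(k) = mex{g(k−s) : s ∈ {2, 3, 4}, s ≤ k}:
k:     0  1  2  3  4  5  6  7  8  9 10 11 12
g(k):  0  0  1  1  2  2  0  0  1  1  2  2  0
So g(12) = 0.
For pile C, compute g(0), g(1), … with moves {4, 6, 7}:
k:     0  1  2  3  4  5  6  7  8  9 10 11
g(k):  0  0  0  0  1  1  1  1  2  2  2  0
So g(11) = 0.
By the Sprague-Grundy theorem, the Grundy value of a sum of independent games is the XOR of the component values.
Combined value = 0 ⊕ 0 ⊕ 0 = 0.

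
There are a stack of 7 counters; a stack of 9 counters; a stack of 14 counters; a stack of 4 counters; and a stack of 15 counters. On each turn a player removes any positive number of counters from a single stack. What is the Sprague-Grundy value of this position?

Nim-sum: 7 XOR 9 XOR 14 XOR 4 XOR 15 = 11.

11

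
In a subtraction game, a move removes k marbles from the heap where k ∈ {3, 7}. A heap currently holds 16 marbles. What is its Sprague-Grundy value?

0

Compute g(0), g(1), … for moves {3, 7}:
k:     0  1  2  3  4  5  6  7  8  9 10 11 12 13 14 15 16
g(k):  0  0  0  1  1  1  0  2  2  1  0  0  0  1  1  1  0
So g(16) = 0.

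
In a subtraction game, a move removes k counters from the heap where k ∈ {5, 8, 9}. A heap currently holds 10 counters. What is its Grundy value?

2

Grundy values for subtraction set {5, 8, 9}:
k:     0  1  2  3  4  5  6  7  8  9 10
g(k):  0  0  0  0  0  1  1  1  1  1  2
So g(10) = 2.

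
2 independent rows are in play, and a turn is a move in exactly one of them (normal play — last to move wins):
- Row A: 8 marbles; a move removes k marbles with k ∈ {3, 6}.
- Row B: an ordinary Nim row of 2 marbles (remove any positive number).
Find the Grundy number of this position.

0

For row A, compute g(0), g(1), … with moves {3, 6}:
k:     0  1  2  3  4  5  6  7  8
g(k):  0  0  0  1  1  1  2  2  2
So g(8) = 2.
Row B is a plain Nim row of size 2, so its Grundy value is 2.
The value of a disjunctive sum is the nim-sum of the parts.
Combined value = 2 XOR 2 = 0.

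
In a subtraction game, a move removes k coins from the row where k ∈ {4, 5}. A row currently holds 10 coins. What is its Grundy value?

Grundy values for subtraction set {4, 5}:
k:     0  1  2  3  4  5  6  7  8  9 10
g(k):  0  0  0  0  1  1  1  1  2  0  0
So g(10) = 0.

0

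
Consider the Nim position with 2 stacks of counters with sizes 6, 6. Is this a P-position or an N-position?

P-position

In binary:
  110  (6)
  110  (6)
  ---
  000  (0)
The nim-sum is 0, so this is a P-position: the player to move is in a losing position under optimal play.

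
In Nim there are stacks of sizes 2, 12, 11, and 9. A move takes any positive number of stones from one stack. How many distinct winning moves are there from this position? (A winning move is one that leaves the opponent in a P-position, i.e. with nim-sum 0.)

3

Compute the nim-sum pairwise:
2 XOR 12 = 14
14 XOR 11 = 5
5 XOR 9 = 12
The overall nim-sum is X = 12. A stack of size p has a winning move iff p XOR X < p (reduce it to p XOR X).
  2: 2 XOR 12 = 14 ≥ 2 — no move.
  12: 12 XOR 12 = 0 < 12 — winning move (to 0).
  11: 11 XOR 12 = 7 < 11 — winning move (to 7).
  9: 9 XOR 12 = 5 < 9 — winning move (to 5).
That gives 3 winning moves.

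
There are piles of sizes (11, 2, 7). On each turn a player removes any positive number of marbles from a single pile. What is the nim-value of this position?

Compute the nim-sum pairwise:
11 ^ 2 = 9
9 ^ 7 = 14

14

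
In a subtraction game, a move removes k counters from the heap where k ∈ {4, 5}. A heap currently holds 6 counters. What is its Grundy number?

Compute g(0), g(1), … for moves {4, 5}:
k:     0  1  2  3  4  5  6
g(k):  0  0  0  0  1  1  1
So g(6) = 1.

1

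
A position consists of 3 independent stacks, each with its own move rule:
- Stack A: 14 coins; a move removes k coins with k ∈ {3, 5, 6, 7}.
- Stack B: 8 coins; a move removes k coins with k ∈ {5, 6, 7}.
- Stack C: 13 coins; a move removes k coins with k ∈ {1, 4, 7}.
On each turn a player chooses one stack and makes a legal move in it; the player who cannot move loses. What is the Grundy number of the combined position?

0

Build the Grundy sequence for stack A with g(k) = mex{g(k−s) : s ∈ {3, 5, 6, 7}, s ≤ k}:
g(0) = mex{} = 0
g(1) = mex{} = 0
g(2) = mex{} = 0
g(3) = mex{0} = 1
g(4) = mex{0} = 1
g(5) = mex{0} = 1
g(6) = mex{0,1} = 2
g(7) = mex{0,1} = 2
g(8) = mex{0,1} = 2
g(9) = mex{0,1,2} = 3
g(10) = mex{1,2} = 0
g(11) = mex{1,2} = 0
g(12) = mex{1,2,3} = 0
g(13) = mex{0,2} = 1
g(14) = mex{0,2,3} = 1
So g(14) = 1.
Grundy values for stack B (subtraction set {5, 6, 7}):
k:     0  1  2  3  4  5  6  7  8
g(k):  0  0  0  0  0  1  1  1  1
So g(8) = 1.
Grundy values for stack C (subtraction set {1, 4, 7}):
k:     0  1  2  3  4  5  6  7  8  9 10 11 12 13
g(k):  0  1  0  1  2  0  1  2  0  1  0  1  2  0
So g(13) = 0.
The value of a disjunctive sum is the nim-sum of the parts.
Combined value = 1 XOR 1 XOR 0 = 0.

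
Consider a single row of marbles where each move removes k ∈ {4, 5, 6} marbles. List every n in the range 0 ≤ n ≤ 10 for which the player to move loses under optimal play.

0, 1, 2, 3, 10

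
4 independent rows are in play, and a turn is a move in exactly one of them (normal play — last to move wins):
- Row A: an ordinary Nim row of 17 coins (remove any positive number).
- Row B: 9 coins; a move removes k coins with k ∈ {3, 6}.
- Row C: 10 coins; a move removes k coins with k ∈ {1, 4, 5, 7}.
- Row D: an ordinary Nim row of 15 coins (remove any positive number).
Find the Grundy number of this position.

Row A is a plain Nim row of size 17, so its Grundy value is 17.
Build the Grundy sequence for row B with g(k) = mex{g(k−s) : s ∈ {3, 6}, s ≤ k}:
g(0) = mex{} = 0
g(1) = mex{} = 0
g(2) = mex{} = 0
g(3) = mex{0} = 1
g(4) = mex{0} = 1
g(5) = mex{0} = 1
g(6) = mex{0,1} = 2
g(7) = mex{0,1} = 2
g(8) = mex{0,1} = 2
g(9) = mex{1,2} = 0
So g(9) = 0.
Build the Grundy sequence for row C with g(k) = mex{g(k−s) : s ∈ {1, 4, 5, 7}, s ≤ k}:
k:     0  1  2  3  4  5  6  7  8  9 10
g(k):  0  1  0  1  2  3  2  3  0  1  0
So g(10) = 0.
Row D is a plain Nim row of size 15, so its Grundy value is 15.
The value of a disjunctive sum is the nim-sum of the parts.
Combined value = 17 XOR 0 XOR 0 XOR 15 = 30.

30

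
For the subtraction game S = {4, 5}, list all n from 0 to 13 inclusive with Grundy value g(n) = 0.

0, 1, 2, 3, 9, 10, 11, 12

Build the Grundy sequence with g(k) = mex{g(k−s) : s ∈ {4, 5}, s ≤ k}:
k:     0  1  2  3  4  5  6  7  8  9 10 11 12 13
g(k):  0  0  0  0  1  1  1  1  2  0  0  0  0  1
The P-positions (g = 0) in 0..13 are 0, 1, 2, 3, 9, 10, 11, 12.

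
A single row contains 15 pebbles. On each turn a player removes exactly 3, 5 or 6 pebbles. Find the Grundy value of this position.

2

Build the Grundy sequence with g(k) = mex{g(k−s) : s ∈ {3, 5, 6}, s ≤ k}:
k:     0  1  2  3  4  5  6  7  8  9 10 11 12 13 14 15
g(k):  0  0  0  1  1  1  2  2  2  0  0  0  1  1  1  2
So g(15) = 2.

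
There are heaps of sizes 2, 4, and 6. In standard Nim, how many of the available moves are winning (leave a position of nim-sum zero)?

Compute the nim-sum pairwise:
2 XOR 4 = 6
6 XOR 6 = 0
The nim-sum is already 0, so every move leaves a nonzero nim-sum — there are no winning moves.

0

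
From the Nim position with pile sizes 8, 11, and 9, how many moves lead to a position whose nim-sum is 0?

Bitwise XOR of the heap sizes:
  1000  (8)
  1011  (11)
  1001  (9)
  ----
  1010  (10)
The overall nim-sum is X = 10. A pile of size p has a winning move iff p XOR X < p (reduce it to p XOR X).
  8: 8 XOR 10 = 2 < 8 — winning move (to 2).
  11: 11 XOR 10 = 1 < 11 — winning move (to 1).
  9: 9 XOR 10 = 3 < 9 — winning move (to 3).
That gives 3 winning moves.

3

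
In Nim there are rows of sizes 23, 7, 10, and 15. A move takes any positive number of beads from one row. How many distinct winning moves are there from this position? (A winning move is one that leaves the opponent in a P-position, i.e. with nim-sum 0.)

In binary:
  10111  (23)
  00111  (7)
  01010  (10)
  01111  (15)
  -----
  10101  (21)
The overall nim-sum is X = 21. A row of size p has a winning move iff p XOR X < p (reduce it to p XOR X).
  23: 23 XOR 21 = 2 < 23 — winning move (to 2).
  7: 7 XOR 21 = 18 ≥ 7 — no move.
  10: 10 XOR 21 = 31 ≥ 10 — no move.
  15: 15 XOR 21 = 26 ≥ 15 — no move.
That gives 1 winning move.

1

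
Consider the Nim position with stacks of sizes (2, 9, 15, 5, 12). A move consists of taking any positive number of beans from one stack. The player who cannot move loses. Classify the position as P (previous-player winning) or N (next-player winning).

N-position

Write each in binary and XOR column by column:
  0010  (2)
  1001  (9)
  1111  (15)
  0101  (5)
  1100  (12)
  ----
  1101  (13)
The nim-sum is 13 ≠ 0, so this is an N-position: the player to move can win.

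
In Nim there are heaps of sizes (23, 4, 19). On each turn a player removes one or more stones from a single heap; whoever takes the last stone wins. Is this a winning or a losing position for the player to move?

Losing position

Compute the nim-sum pairwise:
23 XOR 4 = 19
19 XOR 19 = 0
The nim-sum is 0, so this is a P-position: the player to move is in a losing position under optimal play.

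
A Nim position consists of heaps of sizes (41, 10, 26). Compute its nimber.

Nim-sum: 41 ^ 10 ^ 26 = 57.

57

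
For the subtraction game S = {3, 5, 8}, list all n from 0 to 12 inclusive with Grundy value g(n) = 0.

Build the Grundy sequence with g(k) = mex{g(k−s) : s ∈ {3, 5, 8}, s ≤ k}:
k:     0  1  2  3  4  5  6  7  8  9 10 11 12
g(k):  0  0  0  1  1  1  2  2  2  3  3  0  0
The P-positions (g = 0) in 0..12 are 0, 1, 2, 11, 12.

0, 1, 2, 11, 12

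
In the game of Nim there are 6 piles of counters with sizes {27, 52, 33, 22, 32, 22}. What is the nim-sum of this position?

Nim-sum: 27 ⊕ 52 ⊕ 33 ⊕ 22 ⊕ 32 ⊕ 22 = 46.

46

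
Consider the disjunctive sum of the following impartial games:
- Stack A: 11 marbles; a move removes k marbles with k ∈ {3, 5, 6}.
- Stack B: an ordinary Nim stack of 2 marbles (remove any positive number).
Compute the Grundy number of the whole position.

2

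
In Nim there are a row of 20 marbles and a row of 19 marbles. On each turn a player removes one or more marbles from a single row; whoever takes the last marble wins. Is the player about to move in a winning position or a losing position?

Compute the nim-sum pairwise:
20 ⊕ 19 = 7
The nim-sum is 7 ≠ 0, so this is an N-position: the player to move can win.

Winning position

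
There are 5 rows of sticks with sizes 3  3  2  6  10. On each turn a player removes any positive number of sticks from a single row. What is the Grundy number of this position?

14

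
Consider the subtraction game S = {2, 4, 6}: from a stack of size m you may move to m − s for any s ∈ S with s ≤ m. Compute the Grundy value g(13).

2

Grundy values for subtraction set {2, 4, 6}:
k:     0  1  2  3  4  5  6  7  8  9 10 11 12 13
g(k):  0  0  1  1  2  2  3  3  0  0  1  1  2  2
So g(13) = 2.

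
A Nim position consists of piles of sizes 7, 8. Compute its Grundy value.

15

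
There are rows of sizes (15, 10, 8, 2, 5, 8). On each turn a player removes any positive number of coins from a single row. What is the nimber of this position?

2

Write each in binary and XOR column by column:
  1111  (15)
  1010  (10)
  1000  (8)
  0010  (2)
  0101  (5)
  1000  (8)
  ----
  0010  (2)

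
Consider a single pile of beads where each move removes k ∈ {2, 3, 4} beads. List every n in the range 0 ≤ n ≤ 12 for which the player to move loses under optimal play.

0, 1, 6, 7, 12

Grundy values for subtraction set {2, 3, 4}:
k:     0  1  2  3  4  5  6  7  8  9 10 11 12
g(k):  0  0  1  1  2  2  0  0  1  1  2  2  0
The P-positions (g = 0) in 0..12 are 0, 1, 6, 7, 12.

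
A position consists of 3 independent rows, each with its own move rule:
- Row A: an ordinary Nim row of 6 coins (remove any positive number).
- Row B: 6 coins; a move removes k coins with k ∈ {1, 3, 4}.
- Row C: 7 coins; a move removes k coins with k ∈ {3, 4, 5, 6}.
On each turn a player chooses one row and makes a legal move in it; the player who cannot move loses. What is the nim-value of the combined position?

6

Row A is a plain Nim row of size 6, so its Grundy value is 6.
Build the Grundy sequence for row B with g(k) = mex{g(k−s) : s ∈ {1, 3, 4}, s ≤ k}:
g(0) = mex{} = 0
g(1) = mex{0} = 1
g(2) = mex{1} = 0
g(3) = mex{0} = 1
g(4) = mex{0,1} = 2
g(5) = mex{0,1,2} = 3
g(6) = mex{0,1,3} = 2
So g(6) = 2.
Grundy values for row C (subtraction set {3, 4, 5, 6}):
k:     0  1  2  3  4  5  6  7
g(k):  0  0  0  1  1  1  2  2
So g(7) = 2.
The value of a disjunctive sum is the nim-sum of the parts.
Combined value = 6 XOR 2 XOR 2 = 6.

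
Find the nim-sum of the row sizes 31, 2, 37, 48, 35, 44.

7

Compute the nim-sum pairwise:
31 XOR 2 = 29
29 XOR 37 = 56
56 XOR 48 = 8
8 XOR 35 = 43
43 XOR 44 = 7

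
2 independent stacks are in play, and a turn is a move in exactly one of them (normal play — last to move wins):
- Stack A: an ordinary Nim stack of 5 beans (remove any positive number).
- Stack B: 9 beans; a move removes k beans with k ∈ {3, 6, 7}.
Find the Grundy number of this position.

6

Stack A is a plain Nim stack of size 5, so its Grundy value is 5.
Grundy values for stack B (subtraction set {3, 6, 7}):
g(0) = mex{} = 0
g(1) = mex{} = 0
g(2) = mex{} = 0
g(3) = mex{0} = 1
g(4) = mex{0} = 1
g(5) = mex{0} = 1
g(6) = mex{0,1} = 2
g(7) = mex{0,1} = 2
g(8) = mex{0,1} = 2
g(9) = mex{0,1,2} = 3
So g(9) = 3.
By the Sprague-Grundy theorem, the Grundy value of a sum of independent games is the XOR of the component values.
Combined value = 5 XOR 3 = 6.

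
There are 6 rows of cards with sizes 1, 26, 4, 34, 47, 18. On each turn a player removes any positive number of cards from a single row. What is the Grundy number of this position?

Nim-sum: 1 ^ 26 ^ 4 ^ 34 ^ 47 ^ 18 = 0.

0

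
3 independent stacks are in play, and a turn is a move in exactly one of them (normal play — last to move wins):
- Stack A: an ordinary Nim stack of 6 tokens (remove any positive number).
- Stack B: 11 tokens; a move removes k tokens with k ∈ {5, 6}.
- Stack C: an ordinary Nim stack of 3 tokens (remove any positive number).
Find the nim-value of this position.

5

Stack A is a plain Nim stack of size 6, so its Grundy value is 6.
Build the Grundy sequence for stack B with g(k) = mex{g(k−s) : s ∈ {5, 6}, s ≤ k}:
k:     0  1  2  3  4  5  6  7  8  9 10 11
g(k):  0  0  0  0  0  1  1  1  1  1  2  0
So g(11) = 0.
Stack C is a plain Nim stack of size 3, so its Grundy value is 3.
By the Sprague-Grundy theorem, the Grundy value of a sum of independent games is the XOR of the component values.
Combined value = 6 ⊕ 0 ⊕ 3 = 5.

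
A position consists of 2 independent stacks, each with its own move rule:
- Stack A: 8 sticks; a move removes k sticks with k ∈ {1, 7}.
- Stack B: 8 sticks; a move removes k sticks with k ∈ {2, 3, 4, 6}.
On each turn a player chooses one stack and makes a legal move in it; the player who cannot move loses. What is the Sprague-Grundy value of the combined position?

For stack A, compute g(0), g(1), … with moves {1, 7}:
g(0) = mex{} = 0
g(1) = mex{0} = 1
g(2) = mex{1} = 0
g(3) = mex{0} = 1
g(4) = mex{1} = 0
g(5) = mex{0} = 1
g(6) = mex{1} = 0
g(7) = mex{0} = 1
g(8) = mex{1} = 0
So g(8) = 0.
Build the Grundy sequence for stack B with g(k) = mex{g(k−s) : s ∈ {2, 3, 4, 6}, s ≤ k}:
g(0) = mex{} = 0
g(1) = mex{} = 0
g(2) = mex{0} = 1
g(3) = mex{0} = 1
g(4) = mex{0,1} = 2
g(5) = mex{0,1} = 2
g(6) = mex{0,1,2} = 3
g(7) = mex{0,1,2} = 3
g(8) = mex{1,2,3} = 0
So g(8) = 0.
The value of a disjunctive sum is the nim-sum of the parts.
Combined value = 0 ⊕ 0 = 0.

0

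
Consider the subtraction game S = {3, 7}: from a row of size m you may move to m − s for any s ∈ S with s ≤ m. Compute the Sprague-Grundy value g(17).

2

Compute g(0), g(1), … for moves {3, 7}:
k:     0  1  2  3  4  5  6  7  8  9 10 11 12 13 14 15 16 17
g(k):  0  0  0  1  1  1  0  2  2  1  0  0  0  1  1  1  0  2
So g(17) = 2.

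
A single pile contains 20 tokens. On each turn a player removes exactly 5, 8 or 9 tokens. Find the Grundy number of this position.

1

Grundy values for subtraction set {5, 8, 9}:
k:     0  1  2  3  4  5  6  7  8  9 10 11 12 13 14 15 16 17 18 19 20
g(k):  0  0  0  0  0  1  1  1  1  1  2  2  2  2  0  0  0  0  0  1  1
So g(20) = 1.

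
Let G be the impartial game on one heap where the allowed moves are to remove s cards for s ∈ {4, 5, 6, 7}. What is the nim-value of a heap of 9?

Build the Grundy sequence with g(k) = mex{g(k−s) : s ∈ {4, 5, 6, 7}, s ≤ k}:
g(0) = mex{} = 0
g(1) = mex{} = 0
g(2) = mex{} = 0
g(3) = mex{} = 0
g(4) = mex{0} = 1
g(5) = mex{0} = 1
g(6) = mex{0} = 1
g(7) = mex{0} = 1
g(8) = mex{0,1} = 2
g(9) = mex{0,1} = 2
So g(9) = 2.

2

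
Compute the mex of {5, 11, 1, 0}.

2

The values 0, 1 are all present; 2 is the first non-negative integer missing from the set.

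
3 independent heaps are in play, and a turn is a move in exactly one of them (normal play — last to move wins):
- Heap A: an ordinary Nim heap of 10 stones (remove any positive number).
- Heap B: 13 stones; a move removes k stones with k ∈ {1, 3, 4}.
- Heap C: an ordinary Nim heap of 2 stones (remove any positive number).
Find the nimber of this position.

Heap A is a plain Nim heap of size 10, so its Grundy value is 10.
Build the Grundy sequence for heap B with g(k) = mex{g(k−s) : s ∈ {1, 3, 4}, s ≤ k}:
g(0) = mex{} = 0
g(1) = mex{0} = 1
g(2) = mex{1} = 0
g(3) = mex{0} = 1
g(4) = mex{0,1} = 2
g(5) = mex{0,1,2} = 3
g(6) = mex{0,1,3} = 2
g(7) = mex{1,2} = 0
g(8) = mex{0,2,3} = 1
g(9) = mex{1,2,3} = 0
g(10) = mex{0,2} = 1
g(11) = mex{0,1} = 2
g(12) = mex{0,1,2} = 3
g(13) = mex{0,1,3} = 2
So g(13) = 2.
Heap C is a plain Nim heap of size 2, so its Grundy value is 2.
The value of a disjunctive sum is the nim-sum of the parts.
Combined value = 10 ⊕ 2 ⊕ 2 = 10.

10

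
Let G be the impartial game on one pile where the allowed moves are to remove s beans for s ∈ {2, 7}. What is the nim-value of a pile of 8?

Build the Grundy sequence with g(k) = mex{g(k−s) : s ∈ {2, 7}, s ≤ k}:
k:     0  1  2  3  4  5  6  7  8
g(k):  0  0  1  1  0  0  1  1  2
So g(8) = 2.

2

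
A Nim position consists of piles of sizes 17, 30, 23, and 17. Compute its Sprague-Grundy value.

Compute the nim-sum pairwise:
17 ⊕ 30 = 15
15 ⊕ 23 = 24
24 ⊕ 17 = 9

9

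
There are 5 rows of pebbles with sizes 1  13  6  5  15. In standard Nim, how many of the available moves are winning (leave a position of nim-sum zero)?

Write each in binary and XOR column by column:
  0001  (1)
  1101  (13)
  0110  (6)
  0101  (5)
  1111  (15)
  ----
  0000  (0)
The nim-sum is already 0, so every move leaves a nonzero nim-sum — there are no winning moves.

0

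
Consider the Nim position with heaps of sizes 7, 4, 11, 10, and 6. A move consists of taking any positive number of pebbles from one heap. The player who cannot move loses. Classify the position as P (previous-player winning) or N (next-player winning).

N-position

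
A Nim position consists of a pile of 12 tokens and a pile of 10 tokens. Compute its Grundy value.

6

Bitwise XOR of the heap sizes:
  1100  (12)
  1010  (10)
  ----
  0110  (6)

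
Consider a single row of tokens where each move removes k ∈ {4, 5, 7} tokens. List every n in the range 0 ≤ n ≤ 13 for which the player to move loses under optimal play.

0, 1, 2, 3, 11, 12, 13

Compute g(0), g(1), … for moves {4, 5, 7}:
k:     0  1  2  3  4  5  6  7  8  9 10 11 12 13
g(k):  0  0  0  0  1  1  1  1  2  2  2  0  0  0
The P-positions (g = 0) in 0..13 are 0, 1, 2, 3, 11, 12, 13.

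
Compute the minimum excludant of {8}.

0 is not in the set, so the mex is 0.

0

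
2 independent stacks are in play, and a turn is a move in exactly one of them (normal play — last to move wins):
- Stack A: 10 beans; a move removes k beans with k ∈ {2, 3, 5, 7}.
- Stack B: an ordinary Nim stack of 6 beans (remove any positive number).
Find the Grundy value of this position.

6

For stack A, compute g(0), g(1), … with moves {2, 3, 5, 7}:
g(0) = mex{} = 0
g(1) = mex{} = 0
g(2) = mex{0} = 1
g(3) = mex{0} = 1
g(4) = mex{0,1} = 2
g(5) = mex{0,1} = 2
g(6) = mex{0,1,2} = 3
g(7) = mex{0,1,2} = 3
g(8) = mex{0,1,2,3} = 4
g(9) = mex{1,2,3} = 0
g(10) = mex{1,2,3,4} = 0
So g(10) = 0.
Stack B is a plain Nim stack of size 6, so its Grundy value is 6.
The value of a disjunctive sum is the nim-sum of the parts.
Combined value = 0 ⊕ 6 = 6.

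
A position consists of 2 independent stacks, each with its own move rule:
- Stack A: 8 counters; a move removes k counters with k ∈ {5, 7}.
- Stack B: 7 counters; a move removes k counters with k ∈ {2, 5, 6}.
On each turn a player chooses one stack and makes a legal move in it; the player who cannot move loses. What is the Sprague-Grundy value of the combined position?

Build the Grundy sequence for stack A with g(k) = mex{g(k−s) : s ∈ {5, 7}, s ≤ k}:
g(0) = mex{} = 0
g(1) = mex{} = 0
g(2) = mex{} = 0
g(3) = mex{} = 0
g(4) = mex{} = 0
g(5) = mex{0} = 1
g(6) = mex{0} = 1
g(7) = mex{0} = 1
g(8) = mex{0} = 1
So g(8) = 1.
Build the Grundy sequence for stack B with g(k) = mex{g(k−s) : s ∈ {2, 5, 6}, s ≤ k}:
g(0) = mex{} = 0
g(1) = mex{} = 0
g(2) = mex{0} = 1
g(3) = mex{0} = 1
g(4) = mex{1} = 0
g(5) = mex{0,1} = 2
g(6) = mex{0} = 1
g(7) = mex{0,1,2} = 3
So g(7) = 3.
By the Sprague-Grundy theorem, the Grundy value of a sum of independent games is the XOR of the component values.
Combined value = 1 XOR 3 = 2.

2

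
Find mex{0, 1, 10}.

2

The values 0, 1 are all present; 2 is the first non-negative integer missing from the set.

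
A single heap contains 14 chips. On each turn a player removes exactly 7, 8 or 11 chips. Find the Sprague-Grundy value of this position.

2

Build the Grundy sequence with g(k) = mex{g(k−s) : s ∈ {7, 8, 11}, s ≤ k}:
k:     0  1  2  3  4  5  6  7  8  9 10 11 12 13 14
g(k):  0  0  0  0  0  0  0  1  1  1  1  1  1  1  2
So g(14) = 2.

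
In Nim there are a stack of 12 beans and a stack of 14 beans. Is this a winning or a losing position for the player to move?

Winning position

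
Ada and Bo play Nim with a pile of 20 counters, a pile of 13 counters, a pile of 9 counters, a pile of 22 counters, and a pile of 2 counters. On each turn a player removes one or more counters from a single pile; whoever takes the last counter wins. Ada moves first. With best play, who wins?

Ada wins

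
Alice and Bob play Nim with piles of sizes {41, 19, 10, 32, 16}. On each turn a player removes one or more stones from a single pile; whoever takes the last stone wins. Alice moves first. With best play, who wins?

Nim-sum: 41 ^ 19 ^ 10 ^ 32 ^ 16 = 0.
The nim-sum is 0, so this is a P-position: the player to move is in a losing position under optimal play; Alice is about to move from it and so loses — Bob wins.

Bob wins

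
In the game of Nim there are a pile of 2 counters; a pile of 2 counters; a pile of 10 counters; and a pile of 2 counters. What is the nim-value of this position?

Bitwise XOR of the heap sizes:
  0010  (2)
  0010  (2)
  1010  (10)
  0010  (2)
  ----
  1000  (8)

8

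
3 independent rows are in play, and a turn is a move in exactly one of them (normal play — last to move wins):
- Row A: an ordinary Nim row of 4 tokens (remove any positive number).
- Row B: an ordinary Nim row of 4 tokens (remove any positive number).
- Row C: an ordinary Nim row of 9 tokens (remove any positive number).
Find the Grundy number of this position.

Row A is a plain Nim row of size 4, so its Grundy value is 4.
Row B is a plain Nim row of size 4, so its Grundy value is 4.
Row C is a plain Nim row of size 9, so its Grundy value is 9.
By the Sprague-Grundy theorem, the Grundy value of a sum of independent games is the XOR of the component values.
Combined value = 4 ⊕ 4 ⊕ 9 = 9.

9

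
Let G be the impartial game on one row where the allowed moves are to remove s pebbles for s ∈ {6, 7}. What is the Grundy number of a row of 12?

2

Compute g(0), g(1), … for moves {6, 7}:
k:     0  1  2  3  4  5  6  7  8  9 10 11 12
g(k):  0  0  0  0  0  0  1  1  1  1  1  1  2
So g(12) = 2.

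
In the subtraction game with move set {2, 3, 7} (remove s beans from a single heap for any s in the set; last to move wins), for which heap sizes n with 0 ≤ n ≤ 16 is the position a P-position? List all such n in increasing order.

0, 1, 5, 6, 10, 11, 15, 16

Grundy values for subtraction set {2, 3, 7}:
k:     0  1  2  3  4  5  6  7  8  9 10 11 12 13 14 15 16
g(k):  0  0  1  1  2  0  0  1  1  2  0  0  1  1  2  0  0
The P-positions (g = 0) in 0..16 are 0, 1, 5, 6, 10, 11, 15, 16.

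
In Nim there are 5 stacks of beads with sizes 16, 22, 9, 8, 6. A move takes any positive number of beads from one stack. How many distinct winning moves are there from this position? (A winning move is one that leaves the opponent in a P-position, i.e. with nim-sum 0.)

1

Compute the nim-sum pairwise:
16 ⊕ 22 = 6
6 ⊕ 9 = 15
15 ⊕ 8 = 7
7 ⊕ 6 = 1
The overall nim-sum is X = 1. A stack of size p has a winning move iff p XOR X < p (reduce it to p XOR X).
  16: 16 XOR 1 = 17 ≥ 16 — no move.
  22: 22 XOR 1 = 23 ≥ 22 — no move.
  9: 9 XOR 1 = 8 < 9 — winning move (to 8).
  8: 8 XOR 1 = 9 ≥ 8 — no move.
  6: 6 XOR 1 = 7 ≥ 6 — no move.
That gives 1 winning move.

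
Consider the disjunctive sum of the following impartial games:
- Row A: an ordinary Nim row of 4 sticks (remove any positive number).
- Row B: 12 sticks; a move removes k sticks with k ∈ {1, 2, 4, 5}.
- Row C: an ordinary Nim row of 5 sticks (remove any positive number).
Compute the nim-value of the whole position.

Row A is a plain Nim row of size 4, so its Grundy value is 4.
For row B, compute g(0), g(1), … with moves {1, 2, 4, 5}:
g(0) = mex{} = 0
g(1) = mex{0} = 1
g(2) = mex{0,1} = 2
g(3) = mex{1,2} = 0
g(4) = mex{0,2} = 1
g(5) = mex{0,1} = 2
g(6) = mex{1,2} = 0
g(7) = mex{0,2} = 1
g(8) = mex{0,1} = 2
g(9) = mex{1,2} = 0
g(10) = mex{0,2} = 1
g(11) = mex{0,1} = 2
g(12) = mex{1,2} = 0
So g(12) = 0.
Row C is a plain Nim row of size 5, so its Grundy value is 5.
By the Sprague-Grundy theorem, the Grundy value of a sum of independent games is the XOR of the component values.
Combined value = 4 XOR 0 XOR 5 = 1.

1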